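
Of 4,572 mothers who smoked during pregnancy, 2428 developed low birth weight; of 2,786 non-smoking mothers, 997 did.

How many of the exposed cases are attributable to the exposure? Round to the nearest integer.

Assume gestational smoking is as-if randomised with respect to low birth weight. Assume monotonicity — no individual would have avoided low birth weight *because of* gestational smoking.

about 792 cases

p₁ = P(outcome | exposed) = 2428/4572 = 0.53106
p₀ = P(outcome | unexposed) = 997/2786 = 0.35786
PN = (p₁ − p₀)/p₁ = (0.53106 − 0.35786) / 0.53106 ≈ 0.32614.
Attributable cases ≈ PN × (exposed cases) = 0.32614 × 2428 ≈ 791.86.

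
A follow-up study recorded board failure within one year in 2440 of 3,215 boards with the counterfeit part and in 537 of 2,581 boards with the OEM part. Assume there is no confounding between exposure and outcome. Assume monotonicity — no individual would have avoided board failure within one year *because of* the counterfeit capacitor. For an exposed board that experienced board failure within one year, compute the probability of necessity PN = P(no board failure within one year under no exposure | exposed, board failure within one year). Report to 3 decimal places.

p₁ = P(outcome | exposed) = 2440/3215 = 0.75894
p₀ = P(outcome | unexposed) = 537/2581 = 0.20806
Under exogeneity and monotonicity, PN = (p₁ − p₀) / p₁.
PN = (0.75894 − 0.20806) / 0.75894 = 0.55088 / 0.75894 ≈ 0.7259

PN ≈ 0.726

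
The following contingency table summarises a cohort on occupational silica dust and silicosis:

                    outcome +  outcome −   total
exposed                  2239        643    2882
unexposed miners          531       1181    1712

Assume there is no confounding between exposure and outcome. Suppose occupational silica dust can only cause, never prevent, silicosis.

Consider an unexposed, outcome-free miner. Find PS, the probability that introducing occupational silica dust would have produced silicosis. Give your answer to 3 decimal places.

PS ≈ 0.677

p₁ = P(outcome | exposed) = 2239/2882 = 0.77689
p₀ = P(outcome | unexposed) = 531/1712 = 0.31016
Under exogeneity and monotonicity, PS = (p₁ − p₀)/(1 − p₀).
PS = (0.77689 − 0.31016) / 0.68984 ≈ 0.6766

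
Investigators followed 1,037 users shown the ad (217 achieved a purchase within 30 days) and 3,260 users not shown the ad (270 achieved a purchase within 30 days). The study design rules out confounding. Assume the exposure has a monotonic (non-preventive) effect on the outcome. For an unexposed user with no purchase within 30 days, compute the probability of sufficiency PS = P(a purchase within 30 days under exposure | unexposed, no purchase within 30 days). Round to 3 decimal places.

p₁ = P(outcome | exposed) = 217/1037 = 0.20926
p₀ = P(outcome | unexposed) = 270/3260 = 0.082822
Under exogeneity and monotonicity, PS = (p₁ − p₀) / (1 − p₀).
PS = (0.20926 − 0.082822) / (1 − 0.082822) = 0.12644 / 0.91718 ≈ 0.1379

PS ≈ 0.138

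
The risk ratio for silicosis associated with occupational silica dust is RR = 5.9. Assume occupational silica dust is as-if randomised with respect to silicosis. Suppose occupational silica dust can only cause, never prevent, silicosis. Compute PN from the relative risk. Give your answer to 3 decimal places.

Under exogeneity and monotonicity, PN = (RR − 1) / RR = 1 − 1/RR.
PN = (5.9 − 1) / 5.9 = 4.9 / 5.9 ≈ 0.8305

PN ≈ 0.831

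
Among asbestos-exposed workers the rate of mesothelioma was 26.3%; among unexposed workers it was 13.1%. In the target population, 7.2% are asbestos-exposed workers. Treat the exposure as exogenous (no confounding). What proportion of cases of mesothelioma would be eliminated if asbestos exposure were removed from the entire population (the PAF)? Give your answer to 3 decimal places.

PAF ≈ 0.068

p₁ = 0.263, p₀ = 0.131.
Overall risk P(Y=1) = π·p₁ + (1−π)·p₀ = 0.072×0.263 + 0.928×0.131 = 0.1405.
Under exogeneity, PAF = [P(Y=1) − p₀] / P(Y=1).
PAF = (0.1405 − 0.131) / 0.1405 ≈ 0.0676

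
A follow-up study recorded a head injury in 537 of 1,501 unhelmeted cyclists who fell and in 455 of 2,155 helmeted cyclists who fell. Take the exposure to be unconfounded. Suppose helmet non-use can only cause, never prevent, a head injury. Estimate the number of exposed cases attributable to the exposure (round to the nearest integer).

about 220 cases

p₁ = P(outcome | exposed) = 537/1501 = 0.35776
p₀ = P(outcome | unexposed) = 455/2155 = 0.21114
PN = (p₁ − p₀)/p₁ = (0.35776 − 0.21114) / 0.35776 ≈ 0.40984.
Attributable cases ≈ PN × (exposed cases) = 0.40984 × 537 ≈ 220.08.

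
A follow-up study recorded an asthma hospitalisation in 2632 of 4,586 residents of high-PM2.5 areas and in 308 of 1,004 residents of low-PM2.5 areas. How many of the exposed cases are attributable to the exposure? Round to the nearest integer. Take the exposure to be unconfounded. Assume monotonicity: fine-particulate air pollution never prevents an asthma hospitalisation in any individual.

about 1225 cases

p₁ = P(outcome | exposed) = 2632/4586 = 0.57392
p₀ = P(outcome | unexposed) = 308/1004 = 0.30677
PN = (p₁ − p₀)/p₁ = (0.57392 − 0.30677) / 0.57392 ≈ 0.46548.
Attributable cases ≈ PN × (exposed cases) = 0.46548 × 2632 ≈ 1225.14.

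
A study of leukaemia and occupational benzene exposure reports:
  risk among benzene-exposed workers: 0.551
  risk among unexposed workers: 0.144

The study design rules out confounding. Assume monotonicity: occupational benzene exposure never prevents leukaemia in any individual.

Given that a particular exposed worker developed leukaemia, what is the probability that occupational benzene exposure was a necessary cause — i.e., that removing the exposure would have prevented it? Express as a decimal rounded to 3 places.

PN ≈ 0.739

Let p₁ = 0.551, p₀ = 0.144.
Under exogeneity and monotonicity, PN = (p₁ − p₀) / p₁.
PN = (0.551 − 0.144) / 0.551 = 0.407 / 0.551 ≈ 0.7387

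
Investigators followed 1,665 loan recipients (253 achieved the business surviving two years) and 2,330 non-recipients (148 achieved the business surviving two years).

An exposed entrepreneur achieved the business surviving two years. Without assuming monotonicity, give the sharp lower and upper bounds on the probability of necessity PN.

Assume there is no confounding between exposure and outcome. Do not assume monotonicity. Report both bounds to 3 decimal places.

p₁ = P(outcome | exposed) = 253/1665 = 0.15195
p₀ = P(outcome | unexposed) = 148/2330 = 0.063519
Under exogeneity alone the bounds on PN are max{0,(p₁−p₀)/p₁} ≤ PN ≤ min{1,(1−p₀)/p₁}.
  lower = (p₁ − p₀)/p₁ = 0.088433 / 0.15195 ≈ 0.5820
  upper = min{1, (1 − p₀)/p₁} = 0.93648 / 0.15195 ≈ 6.1630 → capped at 1

0.582 ≤ PN ≤ 1.000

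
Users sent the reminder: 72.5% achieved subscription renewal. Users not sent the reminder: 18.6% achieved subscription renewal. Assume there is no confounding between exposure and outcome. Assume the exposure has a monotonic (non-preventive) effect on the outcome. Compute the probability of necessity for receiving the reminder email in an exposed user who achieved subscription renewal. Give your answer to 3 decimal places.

p₁ = 0.725, p₀ = 0.186.
Under exogeneity and monotonicity, PN = (p₁ − p₀) / p₁.
PN = (0.725 − 0.186) / 0.725 = 0.539 / 0.725 ≈ 0.7434

PN ≈ 0.743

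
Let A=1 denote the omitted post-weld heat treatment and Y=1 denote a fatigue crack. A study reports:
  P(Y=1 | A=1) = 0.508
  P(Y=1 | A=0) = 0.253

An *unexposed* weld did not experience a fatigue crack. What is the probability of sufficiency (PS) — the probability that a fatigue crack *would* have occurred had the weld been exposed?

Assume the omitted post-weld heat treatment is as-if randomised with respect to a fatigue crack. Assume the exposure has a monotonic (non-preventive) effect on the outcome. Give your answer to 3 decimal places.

PS ≈ 0.341

Let p₁ = 0.508, p₀ = 0.253.
Under exogeneity and monotonicity, PS = (p₁ − p₀) / (1 − p₀).
PS = (0.508 − 0.253) / (1 − 0.253) = 0.255 / 0.747 ≈ 0.3414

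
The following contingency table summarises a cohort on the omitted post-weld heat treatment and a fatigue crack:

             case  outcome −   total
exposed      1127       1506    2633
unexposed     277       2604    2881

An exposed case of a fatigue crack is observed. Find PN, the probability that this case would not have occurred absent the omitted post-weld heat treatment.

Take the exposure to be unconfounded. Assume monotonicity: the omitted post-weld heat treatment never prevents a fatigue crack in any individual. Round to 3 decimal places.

PN ≈ 0.775

p₁ = P(outcome | exposed) = 1127/2633 = 0.42803
p₀ = P(outcome | unexposed) = 277/2881 = 0.096147
Under exogeneity and monotonicity, PN = (p₁ − p₀)/p₁.
PN = (0.42803 − 0.096147) / 0.42803 ≈ 0.7754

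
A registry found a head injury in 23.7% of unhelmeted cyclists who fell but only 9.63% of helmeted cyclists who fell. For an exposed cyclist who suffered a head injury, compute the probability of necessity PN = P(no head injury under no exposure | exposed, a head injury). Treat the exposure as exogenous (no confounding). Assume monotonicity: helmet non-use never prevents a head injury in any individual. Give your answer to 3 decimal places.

PN ≈ 0.594

p₁ = 0.237, p₀ = 0.0963.
Under exogeneity and monotonicity, PN = (p₁ − p₀) / p₁.
PN = (0.237 − 0.0963) / 0.237 = 0.1407 / 0.237 ≈ 0.5937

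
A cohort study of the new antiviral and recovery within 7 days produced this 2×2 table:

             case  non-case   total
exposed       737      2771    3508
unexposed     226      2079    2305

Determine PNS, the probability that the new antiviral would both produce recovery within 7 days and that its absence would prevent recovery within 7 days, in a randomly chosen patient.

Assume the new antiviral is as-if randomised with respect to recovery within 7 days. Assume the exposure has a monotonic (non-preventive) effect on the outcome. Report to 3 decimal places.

p₁ = P(outcome | exposed) = 737/3508 = 0.21009
p₀ = P(outcome | unexposed) = 226/2305 = 0.098048
Under exogeneity and monotonicity, PNS = p₁ − p₀.
PNS = 0.21009 − 0.098048 = 0.11204

PNS ≈ 0.112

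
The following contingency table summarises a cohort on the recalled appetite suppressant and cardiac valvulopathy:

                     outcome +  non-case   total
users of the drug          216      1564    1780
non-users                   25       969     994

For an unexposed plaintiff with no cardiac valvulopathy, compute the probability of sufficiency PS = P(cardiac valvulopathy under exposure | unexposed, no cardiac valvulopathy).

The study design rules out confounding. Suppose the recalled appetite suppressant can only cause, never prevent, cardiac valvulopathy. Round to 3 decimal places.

PS ≈ 0.099

p₁ = P(outcome | exposed) = 216/1780 = 0.12135
p₀ = P(outcome | unexposed) = 25/994 = 0.025151
Under exogeneity and monotonicity, PS = (p₁ − p₀)/(1 − p₀).
PS = (0.12135 − 0.025151) / 0.97485 ≈ 0.0987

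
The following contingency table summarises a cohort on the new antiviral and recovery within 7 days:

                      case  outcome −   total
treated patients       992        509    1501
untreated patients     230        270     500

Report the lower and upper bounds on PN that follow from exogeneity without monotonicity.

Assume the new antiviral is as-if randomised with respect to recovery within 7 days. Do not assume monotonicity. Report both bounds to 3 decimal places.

0.304 ≤ PN ≤ 0.817

p₁ = P(outcome | exposed) = 992/1501 = 0.66089
p₀ = P(outcome | unexposed) = 230/500 = 0.46
Under exogeneity alone the bounds on PN are max{0,(p₁−p₀)/p₁} ≤ PN ≤ min{1,(1−p₀)/p₁}.
  lower = (p₁ − p₀)/p₁ = 0.20089 / 0.66089 ≈ 0.3040
  upper = min{1, (1 − p₀)/p₁} = 0.54 / 0.66089 ≈ 0.8171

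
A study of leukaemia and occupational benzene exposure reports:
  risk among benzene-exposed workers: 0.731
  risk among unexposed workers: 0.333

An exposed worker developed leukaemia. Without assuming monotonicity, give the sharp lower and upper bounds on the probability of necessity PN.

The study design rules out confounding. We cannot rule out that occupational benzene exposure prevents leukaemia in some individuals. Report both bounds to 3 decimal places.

0.544 ≤ PN ≤ 0.912

Let p₁ = 0.731, p₀ = 0.333.
Under exogeneity alone the bounds on PN are max{0,(p₁−p₀)/p₁} ≤ PN ≤ min{1,(1−p₀)/p₁}.
  lower = (p₁ − p₀)/p₁ = 0.398 / 0.731 ≈ 0.5445
  upper = min{1, (1 − p₀)/p₁} = 0.667 / 0.731 ≈ 0.9124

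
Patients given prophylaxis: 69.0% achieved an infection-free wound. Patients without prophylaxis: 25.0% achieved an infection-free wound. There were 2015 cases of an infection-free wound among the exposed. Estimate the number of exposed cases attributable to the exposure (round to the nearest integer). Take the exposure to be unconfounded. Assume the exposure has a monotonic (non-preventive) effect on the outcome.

about 1285 cases

p₁ = 0.69, p₀ = 0.25.
PN = (p₁ − p₀)/p₁ = (0.69 − 0.25) / 0.69 ≈ 0.63768.
Attributable cases ≈ PN × (exposed cases) = 0.63768 × 2015 ≈ 1284.93.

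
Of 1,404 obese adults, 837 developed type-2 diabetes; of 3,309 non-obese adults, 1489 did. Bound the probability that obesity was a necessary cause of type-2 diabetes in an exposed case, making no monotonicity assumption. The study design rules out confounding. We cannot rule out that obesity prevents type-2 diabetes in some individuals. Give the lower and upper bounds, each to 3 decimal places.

0.245 ≤ PN ≤ 0.923

p₁ = P(outcome | exposed) = 837/1404 = 0.59615
p₀ = P(outcome | unexposed) = 1489/3309 = 0.44998
Under exogeneity alone the bounds on PN are max{0,(p₁−p₀)/p₁} ≤ PN ≤ min{1,(1−p₀)/p₁}.
  lower = (p₁ − p₀)/p₁ = 0.14617 / 0.59615 ≈ 0.2452
  upper = min{1, (1 − p₀)/p₁} = 0.55002 / 0.59615 ≈ 0.9226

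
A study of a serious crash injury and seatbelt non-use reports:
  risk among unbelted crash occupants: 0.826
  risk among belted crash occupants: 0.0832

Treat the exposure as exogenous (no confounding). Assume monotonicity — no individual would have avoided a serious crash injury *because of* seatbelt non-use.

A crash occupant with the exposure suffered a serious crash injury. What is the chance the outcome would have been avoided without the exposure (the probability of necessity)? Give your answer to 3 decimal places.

Let p₁ = 0.826, p₀ = 0.0832.
Under exogeneity and monotonicity, PN = (p₁ − p₀) / p₁.
PN = (0.826 − 0.0832) / 0.826 = 0.7428 / 0.826 ≈ 0.8993

PN ≈ 0.899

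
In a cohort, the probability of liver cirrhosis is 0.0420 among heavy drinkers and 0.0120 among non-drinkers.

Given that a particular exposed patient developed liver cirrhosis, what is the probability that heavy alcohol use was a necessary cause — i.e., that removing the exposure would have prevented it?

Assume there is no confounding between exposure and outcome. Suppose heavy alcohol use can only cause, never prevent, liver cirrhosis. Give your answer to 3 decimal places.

Let p₁ = 0.042, p₀ = 0.012.
Under exogeneity and monotonicity, PN = (p₁ − p₀) / p₁.
PN = (0.042 − 0.012) / 0.042 = 0.03 / 0.042 ≈ 0.7143

PN ≈ 0.714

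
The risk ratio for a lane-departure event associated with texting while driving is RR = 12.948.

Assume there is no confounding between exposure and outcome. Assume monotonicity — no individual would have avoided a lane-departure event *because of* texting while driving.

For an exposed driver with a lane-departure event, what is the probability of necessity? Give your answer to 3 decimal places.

Under exogeneity and monotonicity, PN = (RR − 1) / RR = 1 − 1/RR.
PN = (12.948 − 1) / 12.948 = 11.95 / 12.948 ≈ 0.9228

PN ≈ 0.923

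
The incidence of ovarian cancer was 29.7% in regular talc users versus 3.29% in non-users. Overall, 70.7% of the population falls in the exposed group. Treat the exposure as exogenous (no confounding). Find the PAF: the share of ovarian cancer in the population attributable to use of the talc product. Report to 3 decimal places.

p₁ = 0.297, p₀ = 0.0329.
Overall risk P(Y=1) = π·p₁ + (1−π)·p₀ = 0.707×0.297 + 0.293×0.0329 = 0.21962.
Under exogeneity, PAF = [P(Y=1) − p₀] / P(Y=1).
PAF = (0.21962 − 0.0329) / 0.21962 ≈ 0.8502

PAF ≈ 0.850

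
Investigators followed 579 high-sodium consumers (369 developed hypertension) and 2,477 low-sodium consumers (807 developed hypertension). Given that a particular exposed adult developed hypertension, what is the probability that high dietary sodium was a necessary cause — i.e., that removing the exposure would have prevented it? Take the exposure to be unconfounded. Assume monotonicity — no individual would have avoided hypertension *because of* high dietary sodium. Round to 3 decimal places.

PN ≈ 0.489

p₁ = P(outcome | exposed) = 369/579 = 0.63731
p₀ = P(outcome | unexposed) = 807/2477 = 0.3258
Under exogeneity and monotonicity, PN = (p₁ − p₀) / p₁.
PN = (0.63731 − 0.3258) / 0.63731 = 0.31151 / 0.63731 ≈ 0.4888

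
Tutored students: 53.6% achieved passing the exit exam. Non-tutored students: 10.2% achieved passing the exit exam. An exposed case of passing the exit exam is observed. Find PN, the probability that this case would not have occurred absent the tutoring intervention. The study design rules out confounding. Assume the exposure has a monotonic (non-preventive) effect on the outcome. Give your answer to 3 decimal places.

PN ≈ 0.810

p₁ = 0.536, p₀ = 0.102.
Under exogeneity and monotonicity, PN = (p₁ − p₀) / p₁.
PN = (0.536 − 0.102) / 0.536 = 0.434 / 0.536 ≈ 0.8097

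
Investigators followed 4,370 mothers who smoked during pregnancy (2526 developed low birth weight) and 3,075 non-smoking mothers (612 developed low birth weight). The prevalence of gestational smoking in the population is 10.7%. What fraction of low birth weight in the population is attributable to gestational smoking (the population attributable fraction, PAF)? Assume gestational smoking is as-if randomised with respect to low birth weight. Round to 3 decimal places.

p₁ = P(outcome | exposed) = 2526/4370 = 0.57803
p₀ = P(outcome | unexposed) = 612/3075 = 0.19902
Overall risk P(Y=1) = π·p₁ + (1−π)·p₀ = 0.107×0.57803 + 0.893×0.19902 = 0.23958.
Under exogeneity, PAF = [P(Y=1) − p₀] / P(Y=1).
PAF = (0.23958 − 0.19902) / 0.23958 ≈ 0.1693

PAF ≈ 0.169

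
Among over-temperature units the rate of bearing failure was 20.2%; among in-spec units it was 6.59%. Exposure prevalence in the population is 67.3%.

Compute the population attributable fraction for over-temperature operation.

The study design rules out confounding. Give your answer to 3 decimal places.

PAF ≈ 0.582

p₁ = 0.202, p₀ = 0.0659.
Overall risk P(Y=1) = π·p₁ + (1−π)·p₀ = 0.673×0.202 + 0.327×0.0659 = 0.1575.
Under exogeneity, PAF = [P(Y=1) − p₀] / P(Y=1).
PAF = (0.1575 − 0.0659) / 0.1575 ≈ 0.5816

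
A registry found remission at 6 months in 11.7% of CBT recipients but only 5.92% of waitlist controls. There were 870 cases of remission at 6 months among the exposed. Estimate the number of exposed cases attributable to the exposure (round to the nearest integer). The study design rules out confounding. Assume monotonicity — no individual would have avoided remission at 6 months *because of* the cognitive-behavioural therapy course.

about 430 cases

p₁ = 0.117, p₀ = 0.0592.
PN = (p₁ − p₀)/p₁ = (0.117 − 0.0592) / 0.117 ≈ 0.49402.
Attributable cases ≈ PN × (exposed cases) = 0.49402 × 870 ≈ 429.79.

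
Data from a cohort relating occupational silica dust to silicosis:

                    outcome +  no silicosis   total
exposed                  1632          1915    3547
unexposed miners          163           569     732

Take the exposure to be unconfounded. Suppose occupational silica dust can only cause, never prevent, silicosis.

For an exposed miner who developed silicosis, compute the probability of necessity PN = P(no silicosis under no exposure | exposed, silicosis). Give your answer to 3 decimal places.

p₁ = P(outcome | exposed) = 1632/3547 = 0.46011
p₀ = P(outcome | unexposed) = 163/732 = 0.22268
Under exogeneity and monotonicity, PN = (p₁ − p₀)/p₁.
PN = (0.46011 − 0.22268) / 0.46011 ≈ 0.5160

PN ≈ 0.516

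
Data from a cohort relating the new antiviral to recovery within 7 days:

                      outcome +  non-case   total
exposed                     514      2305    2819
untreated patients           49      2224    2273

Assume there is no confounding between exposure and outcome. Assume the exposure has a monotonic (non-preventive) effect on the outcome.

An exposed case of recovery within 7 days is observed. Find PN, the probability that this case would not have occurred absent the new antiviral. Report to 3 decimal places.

PN ≈ 0.882

p₁ = P(outcome | exposed) = 514/2819 = 0.18233
p₀ = P(outcome | unexposed) = 49/2273 = 0.021557
Under exogeneity and monotonicity, PN = (p₁ − p₀)/p₁.
PN = (0.18233 − 0.021557) / 0.18233 ≈ 0.8818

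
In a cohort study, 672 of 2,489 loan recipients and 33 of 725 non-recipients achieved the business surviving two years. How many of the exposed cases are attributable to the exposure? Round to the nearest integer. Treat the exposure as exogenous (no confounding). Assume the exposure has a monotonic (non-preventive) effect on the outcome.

p₁ = P(outcome | exposed) = 672/2489 = 0.26999
p₀ = P(outcome | unexposed) = 33/725 = 0.045517
PN = (p₁ − p₀)/p₁ = (0.26999 − 0.045517) / 0.26999 ≈ 0.83141.
Attributable cases ≈ PN × (exposed cases) = 0.83141 × 672 ≈ 558.71.

about 559 cases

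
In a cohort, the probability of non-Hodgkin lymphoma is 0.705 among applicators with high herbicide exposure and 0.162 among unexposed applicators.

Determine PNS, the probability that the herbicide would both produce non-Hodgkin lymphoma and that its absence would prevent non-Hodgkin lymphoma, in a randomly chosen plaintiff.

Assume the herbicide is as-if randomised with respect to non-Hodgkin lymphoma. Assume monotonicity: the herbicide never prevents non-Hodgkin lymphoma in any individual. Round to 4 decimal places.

Let p₁ = 0.705, p₀ = 0.162.
Under exogeneity and monotonicity, PNS = p₁ − p₀.
PNS = 0.705 − 0.162 = 0.543

PNS ≈ 0.5430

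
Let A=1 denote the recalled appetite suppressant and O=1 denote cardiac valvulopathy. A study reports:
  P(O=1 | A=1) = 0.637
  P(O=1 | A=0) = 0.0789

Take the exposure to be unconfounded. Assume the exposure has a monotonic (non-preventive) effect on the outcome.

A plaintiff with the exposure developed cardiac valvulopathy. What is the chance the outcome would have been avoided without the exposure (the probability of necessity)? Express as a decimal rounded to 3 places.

Let p₁ = 0.637, p₀ = 0.0789.
Under exogeneity and monotonicity, PN = (p₁ − p₀) / p₁.
PN = (0.637 − 0.0789) / 0.637 = 0.5581 / 0.637 ≈ 0.8761

PN ≈ 0.876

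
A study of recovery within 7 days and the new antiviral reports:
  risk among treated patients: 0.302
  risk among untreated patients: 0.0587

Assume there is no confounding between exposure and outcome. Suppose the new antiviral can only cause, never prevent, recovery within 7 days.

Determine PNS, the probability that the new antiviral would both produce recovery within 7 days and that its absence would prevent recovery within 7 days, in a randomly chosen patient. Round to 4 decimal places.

PNS ≈ 0.2433

Let p₁ = 0.302, p₀ = 0.0587.
Under exogeneity and monotonicity, PNS = p₁ − p₀.
PNS = 0.302 − 0.0587 = 0.2433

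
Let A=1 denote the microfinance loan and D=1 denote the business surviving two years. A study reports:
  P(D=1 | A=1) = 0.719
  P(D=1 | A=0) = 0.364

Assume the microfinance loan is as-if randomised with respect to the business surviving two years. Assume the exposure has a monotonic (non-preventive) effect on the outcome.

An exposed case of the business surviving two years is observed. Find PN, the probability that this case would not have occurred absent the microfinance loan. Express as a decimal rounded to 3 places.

PN ≈ 0.494

Let p₁ = 0.719, p₀ = 0.364.
Under exogeneity and monotonicity, PN = (p₁ − p₀) / p₁.
PN = (0.719 − 0.364) / 0.719 = 0.355 / 0.719 ≈ 0.4937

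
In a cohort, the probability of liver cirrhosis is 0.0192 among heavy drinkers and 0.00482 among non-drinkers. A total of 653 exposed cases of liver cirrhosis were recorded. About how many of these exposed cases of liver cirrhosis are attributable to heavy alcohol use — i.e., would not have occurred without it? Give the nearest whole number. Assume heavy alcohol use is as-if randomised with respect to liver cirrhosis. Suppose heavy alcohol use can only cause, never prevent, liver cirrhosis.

about 489 cases

Let p₁ = 0.0192, p₀ = 0.00482.
PN = (p₁ − p₀)/p₁ = (0.0192 − 0.00482) / 0.0192 ≈ 0.74896.
Attributable cases ≈ PN × (exposed cases) = 0.74896 × 653 ≈ 489.07.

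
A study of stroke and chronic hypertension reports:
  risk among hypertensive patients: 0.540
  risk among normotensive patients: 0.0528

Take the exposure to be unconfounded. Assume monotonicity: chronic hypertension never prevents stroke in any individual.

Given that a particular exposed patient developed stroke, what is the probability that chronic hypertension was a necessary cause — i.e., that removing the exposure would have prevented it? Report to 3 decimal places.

PN ≈ 0.902

Let p₁ = 0.54, p₀ = 0.0528.
Under exogeneity and monotonicity, PN = (p₁ − p₀) / p₁.
PN = (0.54 − 0.0528) / 0.54 = 0.4872 / 0.54 ≈ 0.9022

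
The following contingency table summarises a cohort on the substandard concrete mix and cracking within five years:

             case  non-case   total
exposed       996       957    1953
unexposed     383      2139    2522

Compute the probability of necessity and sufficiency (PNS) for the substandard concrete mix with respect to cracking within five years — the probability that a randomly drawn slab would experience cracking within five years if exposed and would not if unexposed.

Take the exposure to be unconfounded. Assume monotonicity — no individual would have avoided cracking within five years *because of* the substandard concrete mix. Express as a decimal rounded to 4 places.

PNS ≈ 0.3581

p₁ = P(outcome | exposed) = 996/1953 = 0.50998
p₀ = P(outcome | unexposed) = 383/2522 = 0.15186
Under exogeneity and monotonicity, PNS = p₁ − p₀.
PNS = 0.50998 − 0.15186 = 0.35812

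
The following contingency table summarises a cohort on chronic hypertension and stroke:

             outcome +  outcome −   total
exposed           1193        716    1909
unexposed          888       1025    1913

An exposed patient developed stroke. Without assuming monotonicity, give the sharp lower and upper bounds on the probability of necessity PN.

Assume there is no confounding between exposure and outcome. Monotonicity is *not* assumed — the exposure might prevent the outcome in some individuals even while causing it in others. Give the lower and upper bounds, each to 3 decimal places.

p₁ = P(outcome | exposed) = 1193/1909 = 0.62493
p₀ = P(outcome | unexposed) = 888/1913 = 0.46419
Under exogeneity alone the bounds on PN are max{0,(p₁−p₀)/p₁} ≤ PN ≤ min{1,(1−p₀)/p₁}.
  lower = (p₁ − p₀)/p₁ = 0.16074 / 0.62493 ≈ 0.2572
  upper = min{1, (1 − p₀)/p₁} = 0.53581 / 0.62493 ≈ 0.8574

0.257 ≤ PN ≤ 0.857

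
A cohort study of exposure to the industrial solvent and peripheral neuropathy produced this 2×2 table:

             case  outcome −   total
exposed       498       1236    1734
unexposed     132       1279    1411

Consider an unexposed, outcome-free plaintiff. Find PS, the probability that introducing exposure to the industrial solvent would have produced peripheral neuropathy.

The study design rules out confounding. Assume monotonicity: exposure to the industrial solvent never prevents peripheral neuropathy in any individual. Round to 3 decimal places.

p₁ = P(outcome | exposed) = 498/1734 = 0.2872
p₀ = P(outcome | unexposed) = 132/1411 = 0.093551
Under exogeneity and monotonicity, PS = (p₁ − p₀) / (1 − p₀).
PS = (0.2872 − 0.093551) / (1 − 0.093551) = 0.19365 / 0.90645 ≈ 0.2136

PS ≈ 0.214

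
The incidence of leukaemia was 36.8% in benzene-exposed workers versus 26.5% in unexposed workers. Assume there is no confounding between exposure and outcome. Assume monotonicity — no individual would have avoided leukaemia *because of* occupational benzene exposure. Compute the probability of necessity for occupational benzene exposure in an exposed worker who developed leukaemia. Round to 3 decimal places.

p₁ = 0.368, p₀ = 0.265.
Under exogeneity and monotonicity, PN = (p₁ − p₀) / p₁.
PN = (0.368 − 0.265) / 0.368 = 0.103 / 0.368 ≈ 0.2799

PN ≈ 0.280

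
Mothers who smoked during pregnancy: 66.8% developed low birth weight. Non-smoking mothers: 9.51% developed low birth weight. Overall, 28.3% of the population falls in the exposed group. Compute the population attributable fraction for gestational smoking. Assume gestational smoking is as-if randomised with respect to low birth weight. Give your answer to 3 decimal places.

PAF ≈ 0.630

p₁ = 0.668, p₀ = 0.0951.
Overall risk P(Y=1) = π·p₁ + (1−π)·p₀ = 0.283×0.668 + 0.717×0.0951 = 0.25723.
Under exogeneity, PAF = [P(Y=1) − p₀] / P(Y=1).
PAF = (0.25723 − 0.0951) / 0.25723 ≈ 0.6303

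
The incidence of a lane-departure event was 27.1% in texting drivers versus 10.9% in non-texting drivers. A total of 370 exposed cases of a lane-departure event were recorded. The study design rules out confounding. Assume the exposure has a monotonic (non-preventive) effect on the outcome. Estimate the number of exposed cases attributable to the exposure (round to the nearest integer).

about 221 cases

p₁ = 0.271, p₀ = 0.109.
PN = (p₁ − p₀)/p₁ = (0.271 − 0.109) / 0.271 ≈ 0.59779.
Attributable cases ≈ PN × (exposed cases) = 0.59779 × 370 ≈ 221.18.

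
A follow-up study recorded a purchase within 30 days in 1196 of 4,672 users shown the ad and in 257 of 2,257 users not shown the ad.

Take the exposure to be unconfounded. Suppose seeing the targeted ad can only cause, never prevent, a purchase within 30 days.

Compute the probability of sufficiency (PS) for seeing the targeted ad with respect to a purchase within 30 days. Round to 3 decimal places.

p₁ = P(outcome | exposed) = 1196/4672 = 0.25599
p₀ = P(outcome | unexposed) = 257/2257 = 0.11387
Under exogeneity and monotonicity, PS = (p₁ − p₀) / (1 − p₀).
PS = (0.25599 − 0.11387) / (1 − 0.11387) = 0.14213 / 0.88613 ≈ 0.1604

PS ≈ 0.160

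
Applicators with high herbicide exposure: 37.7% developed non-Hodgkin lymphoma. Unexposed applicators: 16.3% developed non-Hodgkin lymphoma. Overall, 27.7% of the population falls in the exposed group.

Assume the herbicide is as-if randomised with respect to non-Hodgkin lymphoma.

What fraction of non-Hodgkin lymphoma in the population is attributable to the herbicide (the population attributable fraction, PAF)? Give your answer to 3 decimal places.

p₁ = 0.377, p₀ = 0.163.
Overall risk P(Y=1) = π·p₁ + (1−π)·p₀ = 0.277×0.377 + 0.723×0.163 = 0.22228.
Under exogeneity, PAF = [P(Y=1) − p₀] / P(Y=1).
PAF = (0.22228 − 0.163) / 0.22228 ≈ 0.2667

PAF ≈ 0.267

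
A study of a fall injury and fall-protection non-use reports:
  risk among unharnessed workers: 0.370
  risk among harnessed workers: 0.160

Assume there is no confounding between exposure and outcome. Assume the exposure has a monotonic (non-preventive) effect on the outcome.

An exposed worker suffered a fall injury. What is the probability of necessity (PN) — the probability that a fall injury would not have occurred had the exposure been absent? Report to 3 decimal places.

PN ≈ 0.568

Let p₁ = 0.37, p₀ = 0.16.
Under exogeneity and monotonicity, PN = (p₁ − p₀) / p₁.
PN = (0.37 − 0.16) / 0.37 = 0.21 / 0.37 ≈ 0.5676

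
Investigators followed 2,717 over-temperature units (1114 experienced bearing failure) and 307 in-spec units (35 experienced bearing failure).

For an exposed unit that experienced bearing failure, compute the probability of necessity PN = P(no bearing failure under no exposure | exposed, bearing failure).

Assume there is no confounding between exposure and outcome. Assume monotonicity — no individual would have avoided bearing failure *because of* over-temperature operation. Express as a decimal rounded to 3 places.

p₁ = P(outcome | exposed) = 1114/2717 = 0.41001
p₀ = P(outcome | unexposed) = 35/307 = 0.11401
Under exogeneity and monotonicity, PN = (p₁ − p₀) / p₁.
PN = (0.41001 − 0.11401) / 0.41001 = 0.296 / 0.41001 ≈ 0.7219

PN ≈ 0.722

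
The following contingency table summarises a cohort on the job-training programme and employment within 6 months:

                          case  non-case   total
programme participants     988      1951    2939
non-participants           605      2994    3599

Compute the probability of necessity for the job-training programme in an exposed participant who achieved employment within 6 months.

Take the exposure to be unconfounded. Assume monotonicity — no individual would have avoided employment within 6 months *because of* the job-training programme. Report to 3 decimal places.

PN ≈ 0.500

p₁ = P(outcome | exposed) = 988/2939 = 0.33617
p₀ = P(outcome | unexposed) = 605/3599 = 0.1681
Under exogeneity and monotonicity, PN = (p₁ − p₀) / p₁.
PN = (0.33617 − 0.1681) / 0.33617 = 0.16807 / 0.33617 ≈ 0.4999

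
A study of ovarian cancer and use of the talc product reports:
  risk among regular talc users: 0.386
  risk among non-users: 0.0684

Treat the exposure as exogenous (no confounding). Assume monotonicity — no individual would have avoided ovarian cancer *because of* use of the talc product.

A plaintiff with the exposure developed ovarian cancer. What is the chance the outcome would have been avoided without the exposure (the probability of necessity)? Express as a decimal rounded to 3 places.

PN ≈ 0.823

Let p₁ = 0.386, p₀ = 0.0684.
Under exogeneity and monotonicity, PN = (p₁ − p₀) / p₁.
PN = (0.386 − 0.0684) / 0.386 = 0.3176 / 0.386 ≈ 0.8228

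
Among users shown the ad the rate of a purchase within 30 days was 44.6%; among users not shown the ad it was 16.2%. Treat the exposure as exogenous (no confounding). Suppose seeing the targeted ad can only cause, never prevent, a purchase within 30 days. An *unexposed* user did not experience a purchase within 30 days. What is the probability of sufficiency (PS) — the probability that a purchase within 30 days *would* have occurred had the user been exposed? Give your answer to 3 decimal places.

PS ≈ 0.339

p₁ = 0.446, p₀ = 0.162.
Under exogeneity and monotonicity, PS = (p₁ − p₀) / (1 − p₀).
PS = (0.446 − 0.162) / (1 − 0.162) = 0.284 / 0.838 ≈ 0.3389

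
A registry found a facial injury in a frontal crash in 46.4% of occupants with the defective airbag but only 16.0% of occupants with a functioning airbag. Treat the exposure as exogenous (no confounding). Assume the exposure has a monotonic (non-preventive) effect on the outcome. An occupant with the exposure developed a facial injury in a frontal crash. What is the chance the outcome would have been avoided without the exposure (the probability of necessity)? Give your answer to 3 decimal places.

PN ≈ 0.655

p₁ = 0.464, p₀ = 0.16.
Under exogeneity and monotonicity, PN = (p₁ − p₀) / p₁.
PN = (0.464 − 0.16) / 0.464 = 0.304 / 0.464 ≈ 0.6552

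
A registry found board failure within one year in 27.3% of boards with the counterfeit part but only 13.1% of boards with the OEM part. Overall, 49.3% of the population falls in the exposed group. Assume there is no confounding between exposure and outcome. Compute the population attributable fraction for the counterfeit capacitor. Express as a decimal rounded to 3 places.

PAF ≈ 0.348

p₁ = 0.273, p₀ = 0.131.
Overall risk P(Y=1) = π·p₁ + (1−π)·p₀ = 0.493×0.273 + 0.507×0.131 = 0.20101.
Under exogeneity, PAF = [P(Y=1) − p₀] / P(Y=1).
PAF = (0.20101 − 0.131) / 0.20101 ≈ 0.3483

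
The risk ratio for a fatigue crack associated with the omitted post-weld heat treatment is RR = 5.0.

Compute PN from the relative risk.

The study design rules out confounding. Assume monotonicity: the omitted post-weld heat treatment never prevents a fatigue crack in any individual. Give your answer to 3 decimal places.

PN ≈ 0.800

Under exogeneity and monotonicity, PN = (RR − 1) / RR = 1 − 1/RR.
PN = (5.0 − 1) / 5.0 = 4 / 5.0 ≈ 0.8000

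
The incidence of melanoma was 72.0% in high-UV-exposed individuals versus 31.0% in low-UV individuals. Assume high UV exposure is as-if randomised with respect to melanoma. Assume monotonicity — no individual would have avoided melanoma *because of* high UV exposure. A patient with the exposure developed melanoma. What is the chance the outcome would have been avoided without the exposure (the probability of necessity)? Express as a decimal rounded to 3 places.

PN ≈ 0.569

p₁ = 0.72, p₀ = 0.31.
Under exogeneity and monotonicity, PN = (p₁ − p₀) / p₁.
PN = (0.72 − 0.31) / 0.72 = 0.41 / 0.72 ≈ 0.5694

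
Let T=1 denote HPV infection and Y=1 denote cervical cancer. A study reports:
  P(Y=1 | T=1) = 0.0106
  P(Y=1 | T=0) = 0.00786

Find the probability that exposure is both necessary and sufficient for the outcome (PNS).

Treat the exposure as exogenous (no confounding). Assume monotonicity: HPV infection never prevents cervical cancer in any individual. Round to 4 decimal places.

Let p₁ = 0.0106, p₀ = 0.00786.
Under exogeneity and monotonicity, PNS = p₁ − p₀.
PNS = 0.0106 − 0.00786 = 0.00274

PNS ≈ 0.0027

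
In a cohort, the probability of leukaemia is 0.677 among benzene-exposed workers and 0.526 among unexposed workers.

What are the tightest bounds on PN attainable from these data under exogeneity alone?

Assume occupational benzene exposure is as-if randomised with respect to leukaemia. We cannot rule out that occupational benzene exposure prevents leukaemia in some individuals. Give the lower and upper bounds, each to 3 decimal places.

Let p₁ = 0.677, p₀ = 0.526.
Under exogeneity alone the bounds on PN are max{0,(p₁−p₀)/p₁} ≤ PN ≤ min{1,(1−p₀)/p₁}.
  lower = (p₁ − p₀)/p₁ = 0.151 / 0.677 ≈ 0.2230
  upper = min{1, (1 − p₀)/p₁} = 0.474 / 0.677 ≈ 0.7001

0.223 ≤ PN ≤ 0.700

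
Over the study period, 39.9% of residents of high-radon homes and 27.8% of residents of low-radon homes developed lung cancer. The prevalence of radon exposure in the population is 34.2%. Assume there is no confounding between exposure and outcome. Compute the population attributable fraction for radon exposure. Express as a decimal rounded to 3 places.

PAF ≈ 0.130

p₁ = 0.399, p₀ = 0.278.
Overall risk P(Y=1) = π·p₁ + (1−π)·p₀ = 0.342×0.399 + 0.658×0.278 = 0.31938.
Under exogeneity, PAF = [P(Y=1) − p₀] / P(Y=1).
PAF = (0.31938 − 0.278) / 0.31938 ≈ 0.1296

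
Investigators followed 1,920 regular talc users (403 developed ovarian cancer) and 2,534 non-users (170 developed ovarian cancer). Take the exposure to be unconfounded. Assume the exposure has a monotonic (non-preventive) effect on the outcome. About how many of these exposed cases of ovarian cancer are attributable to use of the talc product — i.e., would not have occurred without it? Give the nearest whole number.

p₁ = P(outcome | exposed) = 403/1920 = 0.2099
p₀ = P(outcome | unexposed) = 170/2534 = 0.067088
PN = (p₁ − p₀)/p₁ = (0.2099 − 0.067088) / 0.2099 ≈ 0.68038.
Attributable cases ≈ PN × (exposed cases) = 0.68038 × 403 ≈ 274.19.

about 274 cases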